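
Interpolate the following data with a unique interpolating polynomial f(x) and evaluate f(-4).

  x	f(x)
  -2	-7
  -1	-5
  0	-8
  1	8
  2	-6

-487

L_0(-4) = (-3)·(-4)·(-5)·(-6)/[(-1)·(-2)·(-3)·(-4)] = 15
L_1(-4) = (-2)·(-4)·(-5)·(-6)/[(1)·(-1)·(-2)·(-3)] = -40
L_2(-4) = (-2)·(-3)·(-5)·(-6)/[(2)·(1)·(-1)·(-2)] = 45
L_3(-4) = (-2)·(-3)·(-4)·(-6)/[(3)·(2)·(1)·(-1)] = -24
L_4(-4) = (-2)·(-3)·(-4)·(-5)/[(4)·(3)·(2)·(1)] = 5
Sum: (-7)·(15) + (-5)·(-40) + (-8)·(45) + 8·(-24) + (-6)·(5) = -487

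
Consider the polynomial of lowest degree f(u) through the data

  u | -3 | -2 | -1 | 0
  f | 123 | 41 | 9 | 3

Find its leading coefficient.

-4

The leading coefficient equals the top divided difference f[-3,-2,-1,0].
f[-3,-2] = (41 - 123) / (-2 - (-3)) = -82
f[-2,-1] = (9 - 41) / (-1 - (-2)) = -32
f[-1,0] = (3 - 9) / (0 - (-1)) = -6
f[-3,-2,-1] = (-32 - (-82)) / (-1 - (-3)) = 25
f[-2,-1,0] = (-6 - (-32)) / (0 - (-2)) = 13
f[-3,-2,-1,0] = (13 - 25) / (0 - (-3)) = -4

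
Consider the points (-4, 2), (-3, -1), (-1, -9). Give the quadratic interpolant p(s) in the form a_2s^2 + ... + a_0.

L_0(s) = (s + 3)(s + 1) / [3] = (1/3)s^2 + (4/3)s + 1
L_1(s) = (s + 4)(s + 1) / [-2] = -(1/2)s^2 - (5/2)s - 2
L_2(s) = (s + 4)(s + 3) / [6] = (1/6)s^2 + (7/6)s + 2
p(s) = 2·L_0 + (-1)·L_1 + (-9)·L_2
  2·L_0(s) = (2/3)s^2 + (8/3)s + 2
  (-1)·L_1(s) = (1/2)s^2 + (5/2)s + 2
  (-9)·L_2(s) = -(3/2)s^2 - (21/2)s - 18
Adding term by term: -(1/3)s^2 - (16/3)s - 14

p(s) = -(1/3)s^2 - (16/3)s - 14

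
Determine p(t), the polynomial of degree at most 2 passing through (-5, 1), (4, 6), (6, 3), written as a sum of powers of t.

L_0(t) = (t - 4)(t - 6) / [99] = (1/99)t^2 - (10/99)t + 8/33
L_1(t) = (t + 5)(t - 6) / [-18] = -(1/18)t^2 + (1/18)t + 5/3
L_2(t) = (t + 5)(t - 4) / [22] = (1/22)t^2 + (1/22)t - 10/11
p(t) = 1·L_0 + 6·L_1 + 3·L_2
  1·L_0(t) = (1/99)t^2 - (10/99)t + 8/33
  6·L_1(t) = -(1/3)t^2 + (1/3)t + 10
  3·L_2(t) = (3/22)t^2 + (3/22)t - 30/11
Adding term by term: -(37/198)t^2 + (73/198)t + 248/33

p(t) = -(37/198)t^2 + (73/198)t + 248/33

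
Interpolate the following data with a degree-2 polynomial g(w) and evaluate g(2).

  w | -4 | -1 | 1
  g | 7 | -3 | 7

Using Newton's divided-difference form:
g[-4,-1] = (-3 - 7) / (-1 - (-4)) = -10/3
g[-1,1] = (7 - (-3)) / (1 - (-1)) = 5
g[-4,-1,1] = (5 - (-10/3)) / (1 - (-4)) = 5/3
g(2) = 7 + (-10/3)·(6) + (5/3)·(6)·(3) = 17

17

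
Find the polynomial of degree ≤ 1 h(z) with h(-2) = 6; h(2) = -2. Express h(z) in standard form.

Build the Lagrange basis polynomials:
L_0(z) = (z - 2) / [-4] = -(1/4)z + 1/2
L_1(z) = (z + 2) / [4] = (1/4)z + 1/2
h(z) = 6·L_0 + (-2)·L_1
  6·L_0(z) = -(3/2)z + 3
  (-2)·L_1(z) = -(1/2)z - 1
Adding term by term: -2z + 2

h(z) = -2z + 2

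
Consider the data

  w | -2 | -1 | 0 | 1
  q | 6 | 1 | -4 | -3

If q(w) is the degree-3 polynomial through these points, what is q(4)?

96

L_0(4) = (5)·(4)·(3)/[(-1)·(-2)·(-3)] = -10
L_1(4) = (6)·(4)·(3)/[(1)·(-1)·(-2)] = 36
L_2(4) = (6)·(5)·(3)/[(2)·(1)·(-1)] = -45
L_3(4) = (6)·(5)·(4)/[(3)·(2)·(1)] = 20
Sum: 6·(-10) + 1·(36) + (-4)·(-45) + (-3)·(20) = 96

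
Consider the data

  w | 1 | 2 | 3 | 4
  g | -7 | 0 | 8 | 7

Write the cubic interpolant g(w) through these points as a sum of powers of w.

Newton's divided differences:
g[1,2] = (0 - (-7)) / (2 - 1) = 7
g[2,3] = (8 - 0) / (3 - 2) = 8
g[3,4] = (7 - 8) / (4 - 3) = -1
g[1,2,3] = (8 - 7) / (3 - 1) = 1/2
g[2,3,4] = (-1 - 8) / (4 - 2) = -9/2
g[1,2,3,4] = (-9/2 - 1/2) / (4 - 1) = -5/3
g(w) = -7 + 7·(w - 1) + (1/2)·(w - 1)(w - 2) + (-5/3)·(w - 1)(w - 2)(w - 3)
Expanding: g(w) = -(5/3)w^3 + (21/2)w^2 - (77/6)w - 3

g(w) = -(5/3)w^3 + (21/2)w^2 - (77/6)w - 3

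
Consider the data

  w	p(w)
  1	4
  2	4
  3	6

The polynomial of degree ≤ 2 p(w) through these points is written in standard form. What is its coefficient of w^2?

The leading coefficient equals the top divided difference p[1,2,3].
p[1,2] = (4 - 4) / (2 - 1) = 0
p[2,3] = (6 - 4) / (3 - 2) = 2
p[1,2,3] = (2 - 0) / (3 - 1) = 1

1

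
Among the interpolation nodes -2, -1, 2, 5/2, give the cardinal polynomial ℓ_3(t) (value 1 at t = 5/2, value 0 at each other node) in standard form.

ℓ_3(t) = (t + 2)(t + 1)(t - 2) / [(9/2)·(7/2)·(1/2)]
       = (t^3 + t^2 - 4t - 4) / (63/8)

ℓ_3(t) = (8/63)t^3 + (8/63)t^2 - (32/63)t - 32/63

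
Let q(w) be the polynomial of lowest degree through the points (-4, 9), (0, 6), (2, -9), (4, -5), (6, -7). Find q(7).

-225/8

Using Newton's divided-difference form:
q[-4,0] = (6 - 9) / (0 - (-4)) = -3/4
q[0,2] = (-9 - 6) / (2 - 0) = -15/2
q[2,4] = (-5 - (-9)) / (4 - 2) = 2
q[4,6] = (-7 - (-5)) / (6 - 4) = -1
q[-4,0,2] = (-15/2 - (-3/4)) / (2 - (-4)) = -9/8
q[0,2,4] = (2 - (-15/2)) / (4 - 0) = 19/8
q[2,4,6] = (-1 - 2) / (6 - 2) = -3/4
q[-4,0,2,4] = (19/8 - (-9/8)) / (4 - (-4)) = 7/16
q[0,2,4,6] = (-3/4 - 19/8) / (6 - 0) = -25/48
q[-4,0,2,4,6] = (-25/48 - 7/16) / (6 - (-4)) = -23/240
q(7) = 9 + (-3/4)·(11) + (-9/8)·(11)·(7) + (7/16)·(11)·(7)·(5) + (-23/240)·(11)·(7)·(5)·(3) = -225/8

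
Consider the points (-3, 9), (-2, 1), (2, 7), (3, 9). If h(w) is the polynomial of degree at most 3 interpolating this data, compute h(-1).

Evaluate each Lagrange basis at w = -1:
L_0(-1) = (1)·(-3)·(-4)/[(-1)·(-5)·(-6)] = -2/5
L_1(-1) = (2)·(-3)·(-4)/[(1)·(-4)·(-5)] = 6/5
L_2(-1) = (2)·(1)·(-4)/[(5)·(4)·(-1)] = 2/5
L_3(-1) = (2)·(1)·(-3)/[(6)·(5)·(1)] = -1/5
Sum: 9·(-2/5) + 1·(6/5) + 7·(2/5) + 9·(-1/5) = -7/5

-7/5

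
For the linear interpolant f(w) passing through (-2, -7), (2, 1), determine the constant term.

-3

L_0(w) = (w - 2) / [-4] = -(1/4)w + 1/2
L_1(w) = (w + 2) / [4] = (1/4)w + 1/2
f(w) = (-7)·L_0 + 1·L_1
Only the constant term is needed; take it from each L_i and combine:
(-7)·(1/2) + 1·(1/2) = -3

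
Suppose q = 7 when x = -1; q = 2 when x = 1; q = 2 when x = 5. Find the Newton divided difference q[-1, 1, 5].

5/12

q[-1,1] = (2 - 7) / (1 - (-1)) = -5/2
q[1,5] = (2 - 2) / (5 - 1) = 0
q[-1,1,5] = (0 - (-5/2)) / (5 - (-1)) = 5/12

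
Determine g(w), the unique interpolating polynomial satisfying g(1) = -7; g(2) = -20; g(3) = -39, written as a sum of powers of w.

g(w) = -3w^2 - 4w

Newton's divided differences:
g[1,2] = (-20 - (-7)) / (2 - 1) = -13
g[2,3] = (-39 - (-20)) / (3 - 2) = -19
g[1,2,3] = (-19 - (-13)) / (3 - 1) = -3
g(w) = -7 + (-13)·(w - 1) + (-3)·(w - 1)(w - 2)
Expanding: g(w) = -3w^2 - 4w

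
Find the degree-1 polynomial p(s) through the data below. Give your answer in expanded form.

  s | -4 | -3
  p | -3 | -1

Build the Lagrange basis polynomials:
L_0(s) = (s + 3) / [-1] = -s - 3
L_1(s) = (s + 4) / [1] = s + 4
p(s) = (-3)·L_0 + (-1)·L_1
  (-3)·L_0(s) = 3s + 9
  (-1)·L_1(s) = -s - 4
Adding term by term: 2s + 5

p(s) = 2s + 5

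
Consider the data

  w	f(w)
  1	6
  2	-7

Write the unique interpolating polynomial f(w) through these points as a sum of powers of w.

f(w) = -13w + 19

L_0(w) = (w - 2) / [-1] = -w + 2
L_1(w) = (w - 1) / [1] = w - 1
f(w) = 6·L_0 + (-7)·L_1
  6·L_0(w) = -6w + 12
  (-7)·L_1(w) = -7w + 7
Adding term by term: -13w + 19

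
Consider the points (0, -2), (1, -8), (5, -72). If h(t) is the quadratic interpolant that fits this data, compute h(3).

-32

Evaluate each Lagrange basis at t = 3:
L_0(3) = (2)·(-2)/[(-1)·(-5)] = -4/5
L_1(3) = (3)·(-2)/[(1)·(-4)] = 3/2
L_2(3) = (3)·(2)/[(5)·(4)] = 3/10
Sum: (-2)·(-4/5) + (-8)·(3/2) + (-72)·(3/10) = -32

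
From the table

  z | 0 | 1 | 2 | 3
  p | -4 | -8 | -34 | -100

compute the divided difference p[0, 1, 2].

p[0,1] = (-8 - (-4)) / (1 - 0) = -4
p[1,2] = (-34 - (-8)) / (2 - 1) = -26
p[0,1,2] = (-26 - (-4)) / (2 - 0) = -11

-11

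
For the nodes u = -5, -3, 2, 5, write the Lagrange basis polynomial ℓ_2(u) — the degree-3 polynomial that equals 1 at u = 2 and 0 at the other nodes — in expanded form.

ℓ_2(u) = (u + 5)(u + 3)(u - 5) / [(7)·(5)·(-3)]
       = (u^3 + 3u^2 - 25u - 75) / (-105)

ℓ_2(u) = -(1/105)u^3 - (1/35)u^2 + (5/21)u + 5/7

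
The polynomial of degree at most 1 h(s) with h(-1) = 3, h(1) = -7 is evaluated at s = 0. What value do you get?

-2

Evaluate each Lagrange basis at s = 0:
L_0(0) = (-1)/[(-2)] = 1/2
L_1(0) = (1)/[(2)] = 1/2
Sum: 3·(1/2) + (-7)·(1/2) = -2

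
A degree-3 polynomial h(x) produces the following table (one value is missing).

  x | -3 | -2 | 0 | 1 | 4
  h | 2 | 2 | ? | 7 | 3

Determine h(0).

The 4 known values determine h uniquely (degree ≤ 3).
L_0(0) = (2)·(-1)·(-4)/[(-1)·(-4)·(-7)] = -2/7
L_1(0) = (3)·(-1)·(-4)/[(1)·(-3)·(-6)] = 2/3
L_2(0) = (3)·(2)·(-4)/[(4)·(3)·(-3)] = 2/3
L_3(0) = (3)·(2)·(-1)/[(7)·(6)·(3)] = -1/21
Sum: 2·(-2/7) + 2·(2/3) + 7·(2/3) + 3·(-1/21) = 37/7

37/7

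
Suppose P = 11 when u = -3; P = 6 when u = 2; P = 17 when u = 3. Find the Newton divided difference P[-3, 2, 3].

2

P[-3,2] = (6 - 11) / (2 - (-3)) = -1
P[2,3] = (17 - 6) / (3 - 2) = 11
P[-3,2,3] = (11 - (-1)) / (3 - (-3)) = 2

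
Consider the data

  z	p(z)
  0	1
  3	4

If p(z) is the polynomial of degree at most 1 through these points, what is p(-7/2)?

Evaluate each Lagrange basis at z = -7/2:
L_0(-7/2) = (-13/2)/[(-3)] = 13/6
L_1(-7/2) = (-7/2)/[(3)] = -7/6
Sum: 1·(13/6) + 4·(-7/6) = -5/2

-5/2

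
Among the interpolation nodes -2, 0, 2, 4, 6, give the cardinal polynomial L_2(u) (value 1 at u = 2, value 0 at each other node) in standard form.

L_2(u) = (u + 2)u(u - 4)(u - 6) / [(4)·(2)·(-2)·(-4)]
       = (u^4 - 8u^3 + 4u^2 + 48u) / (64)

L_2(u) = (1/64)u^4 - (1/8)u^3 + (1/16)u^2 + (3/4)u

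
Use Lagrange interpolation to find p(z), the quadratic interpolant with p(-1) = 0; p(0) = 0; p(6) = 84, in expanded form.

L_0(z) = z(z - 6) / [7] = (1/7)z^2 - (6/7)z
L_1(z) = (z + 1)(z - 6) / [-6] = -(1/6)z^2 + (5/6)z + 1
L_2(z) = (z + 1)z / [42] = (1/42)z^2 + (1/42)z
p(z) = 0·L_0 + 0·L_1 + 84·L_2
  0·L_0(z) = 0
  0·L_1(z) = 0
  84·L_2(z) = 2z^2 + 2z
Adding term by term: 2z^2 + 2z

p(z) = 2z^2 + 2z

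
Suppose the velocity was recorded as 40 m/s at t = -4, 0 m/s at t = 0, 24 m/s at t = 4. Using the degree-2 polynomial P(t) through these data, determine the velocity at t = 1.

0

L_0(1) = (1)·(-3)/[(-4)·(-8)] = -3/32
L_1(1) = (5)·(-3)/[(4)·(-4)] = 15/16
L_2(1) = (5)·(1)/[(8)·(4)] = 5/32
Sum: 40·(-3/32) + 0 + 24·(5/32) = 0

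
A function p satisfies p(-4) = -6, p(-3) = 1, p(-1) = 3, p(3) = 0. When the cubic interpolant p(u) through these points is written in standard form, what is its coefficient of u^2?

L_0(u) = (u + 3)(u + 1)(u - 3) / [-21] = -(1/21)u^3 - (1/21)u^2 + (3/7)u + 3/7
L_1(u) = (u + 4)(u + 1)(u - 3) / [12] = (1/12)u^3 + (1/6)u^2 - (11/12)u - 1
L_2(u) = (u + 4)(u + 3)(u - 3) / [-24] = -(1/24)u^3 - (1/6)u^2 + (3/8)u + 3/2
L_3(u) = (u + 4)(u + 3)(u + 1) / [168] = (1/168)u^3 + (1/21)u^2 + (19/168)u + 1/14
p(u) = (-6)·L_0 + 1·L_1 + 3·L_2 + 0·L_3
Only the coefficient of u^2 is needed; take it from each L_i and combine:
(-6)·(-1/21) + 1·(1/6) + 3·(-1/6) + 0·(1/21) = -1/21

-1/21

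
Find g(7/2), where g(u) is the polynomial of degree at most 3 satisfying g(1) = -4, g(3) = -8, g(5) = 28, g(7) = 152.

-37/8

Using Newton's divided-difference form:
g[1,3] = (-8 - (-4)) / (3 - 1) = -2
g[3,5] = (28 - (-8)) / (5 - 3) = 18
g[5,7] = (152 - 28) / (7 - 5) = 62
g[1,3,5] = (18 - (-2)) / (5 - 1) = 5
g[3,5,7] = (62 - 18) / (7 - 3) = 11
g[1,3,5,7] = (11 - 5) / (7 - 1) = 1
g(7/2) = -4 + (-2)·(5/2) + 5·(5/2)·(1/2) + 1·(5/2)·(1/2)·(-3/2) = -37/8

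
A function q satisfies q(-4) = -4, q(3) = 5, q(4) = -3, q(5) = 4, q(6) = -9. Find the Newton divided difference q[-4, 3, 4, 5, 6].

q[-4,3] = (5 - (-4)) / (3 - (-4)) = 9/7
q[3,4] = (-3 - 5) / (4 - 3) = -8
q[4,5] = (4 - (-3)) / (5 - 4) = 7
q[5,6] = (-9 - 4) / (6 - 5) = -13
q[-4,3,4] = (-8 - 9/7) / (4 - (-4)) = -65/56
q[3,4,5] = (7 - (-8)) / (5 - 3) = 15/2
q[4,5,6] = (-13 - 7) / (6 - 4) = -10
q[-4,3,4,5] = (15/2 - (-65/56)) / (5 - (-4)) = 485/504
q[3,4,5,6] = (-10 - 15/2) / (6 - 3) = -35/6
q[-4,3,4,5,6] = (-35/6 - 485/504) / (6 - (-4)) = -685/1008

-685/1008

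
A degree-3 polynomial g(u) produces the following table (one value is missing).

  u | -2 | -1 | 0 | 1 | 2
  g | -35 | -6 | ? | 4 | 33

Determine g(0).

The 4 known values determine g uniquely (degree ≤ 3).
L_0(0) = (1)·(-1)·(-2)/[(-1)·(-3)·(-4)] = -1/6
L_1(0) = (2)·(-1)·(-2)/[(1)·(-2)·(-3)] = 2/3
L_2(0) = (2)·(1)·(-2)/[(3)·(2)·(-1)] = 2/3
L_3(0) = (2)·(1)·(-1)/[(4)·(3)·(1)] = -1/6
Sum: (-35)·(-1/6) + (-6)·(2/3) + 4·(2/3) + 33·(-1/6) = -1

-1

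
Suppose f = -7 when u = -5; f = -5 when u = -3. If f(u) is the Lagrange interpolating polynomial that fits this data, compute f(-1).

-3

Evaluate each Lagrange basis at u = -1:
L_0(-1) = (2)/[(-2)] = -1
L_1(-1) = (4)/[(2)] = 2
Sum: (-7)·(-1) + (-5)·(2) = -3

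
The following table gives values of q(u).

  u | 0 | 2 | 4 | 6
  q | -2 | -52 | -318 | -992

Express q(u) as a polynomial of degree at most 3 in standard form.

L_0(u) = (u - 2)(u - 4)(u - 6) / [-48] = -(1/48)u^3 + (1/4)u^2 - (11/12)u + 1
L_1(u) = u(u - 4)(u - 6) / [16] = (1/16)u^3 - (5/8)u^2 + (3/2)u
L_2(u) = u(u - 2)(u - 6) / [-16] = -(1/16)u^3 + (1/2)u^2 - (3/4)u
L_3(u) = u(u - 2)(u - 4) / [48] = (1/48)u^3 - (1/8)u^2 + (1/6)u
q(u) = (-2)·L_0 + (-52)·L_1 + (-318)·L_2 + (-992)·L_3
  (-2)·L_0(u) = (1/24)u^3 - (1/2)u^2 + (11/6)u - 2
  (-52)·L_1(u) = -(13/4)u^3 + (65/2)u^2 - 78u
  (-318)·L_2(u) = (159/8)u^3 - 159u^2 + (477/2)u
  (-992)·L_3(u) = -(62/3)u^3 + 124u^2 - (496/3)u
Adding term by term: -4u^3 - 3u^2 - 3u - 2

q(u) = -4u^3 - 3u^2 - 3u - 2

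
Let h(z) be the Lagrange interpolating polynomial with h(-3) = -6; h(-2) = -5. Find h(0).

Evaluate each Lagrange basis at z = 0:
L_0(0) = (2)/[(-1)] = -2
L_1(0) = (3)/[(1)] = 3
Sum: (-6)·(-2) + (-5)·(3) = -3

-3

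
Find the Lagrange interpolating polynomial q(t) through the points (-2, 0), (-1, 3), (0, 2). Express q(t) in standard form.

q(t) = -2t^2 - 3t + 2

Build the Lagrange basis polynomials:
L_0(t) = (t + 1)t / [2] = (1/2)t^2 + (1/2)t
L_1(t) = (t + 2)t / [-1] = -t^2 - 2t
L_2(t) = (t + 2)(t + 1) / [2] = (1/2)t^2 + (3/2)t + 1
q(t) = 0·L_0 + 3·L_1 + 2·L_2
  0·L_0(t) = 0
  3·L_1(t) = -3t^2 - 6t
  2·L_2(t) = t^2 + 3t + 2
Adding term by term: -2t^2 - 3t + 2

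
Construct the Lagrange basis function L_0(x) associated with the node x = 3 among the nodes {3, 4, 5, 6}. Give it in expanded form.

L_0(x) = -(1/6)x^3 + (5/2)x^2 - (37/3)x + 20

L_0(x) = (x - 4)(x - 5)(x - 6) / [(-1)·(-2)·(-3)]
       = (x^3 - 15x^2 + 74x - 120) / (-6)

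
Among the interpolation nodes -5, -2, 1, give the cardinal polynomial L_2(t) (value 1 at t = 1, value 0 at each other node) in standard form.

L_2(t) = (t + 5)(t + 2) / [(6)·(3)]
       = (t^2 + 7t + 10) / (18)

L_2(t) = (1/18)t^2 + (7/18)t + 5/9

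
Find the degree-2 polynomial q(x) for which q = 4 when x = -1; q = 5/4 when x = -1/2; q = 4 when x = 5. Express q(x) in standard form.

q(x) = x^2 - 4x - 1

L_0(x) = (x + 1/2)(x - 5) / [3] = (1/3)x^2 - (3/2)x - 5/6
L_1(x) = (x + 1)(x - 5) / [-11/4] = -(4/11)x^2 + (16/11)x + 20/11
L_2(x) = (x + 1)(x + 1/2) / [33] = (1/33)x^2 + (1/22)x + 1/66
q(x) = 4·L_0 + (5/4)·L_1 + 4·L_2
  4·L_0(x) = (4/3)x^2 - 6x - 10/3
  (5/4)·L_1(x) = -(5/11)x^2 + (20/11)x + 25/11
  4·L_2(x) = (4/33)x^2 + (2/11)x + 2/33
Adding term by term: x^2 - 4x - 1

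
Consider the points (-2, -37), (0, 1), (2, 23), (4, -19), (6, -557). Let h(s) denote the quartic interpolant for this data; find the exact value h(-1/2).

Evaluate each Lagrange basis at s = -1/2:
L_0(-1/2) = (-1/2)·(-5/2)·(-9/2)·(-13/2)/[(-2)·(-4)·(-6)·(-8)] = 195/2048
L_1(-1/2) = (3/2)·(-5/2)·(-9/2)·(-13/2)/[(2)·(-2)·(-4)·(-6)] = 585/512
L_2(-1/2) = (3/2)·(-1/2)·(-9/2)·(-13/2)/[(4)·(2)·(-2)·(-4)] = -351/1024
L_3(-1/2) = (3/2)·(-1/2)·(-5/2)·(-13/2)/[(6)·(4)·(2)·(-2)] = 65/512
L_4(-1/2) = (3/2)·(-1/2)·(-5/2)·(-9/2)/[(8)·(6)·(4)·(2)] = -45/2048
Sum: (-37)·(195/2048) + 1·(585/512) + 23·(-351/1024) + (-19)·(65/512) + (-557)·(-45/2048) = -7/16

-7/16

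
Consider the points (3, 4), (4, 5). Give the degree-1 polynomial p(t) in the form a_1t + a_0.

L_0(t) = (t - 4) / [-1] = -t + 4
L_1(t) = (t - 3) / [1] = t - 3
p(t) = 4·L_0 + 5·L_1
  4·L_0(t) = -4t + 16
  5·L_1(t) = 5t - 15
Adding term by term: t + 1

p(t) = t + 1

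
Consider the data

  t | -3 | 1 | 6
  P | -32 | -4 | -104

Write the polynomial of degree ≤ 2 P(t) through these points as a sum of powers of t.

L_0(t) = (t - 1)(t - 6) / [36] = (1/36)t^2 - (7/36)t + 1/6
L_1(t) = (t + 3)(t - 6) / [-20] = -(1/20)t^2 + (3/20)t + 9/10
L_2(t) = (t + 3)(t - 1) / [45] = (1/45)t^2 + (2/45)t - 1/15
P(t) = (-32)·L_0 + (-4)·L_1 + (-104)·L_2
  (-32)·L_0(t) = -(8/9)t^2 + (56/9)t - 16/3
  (-4)·L_1(t) = (1/5)t^2 - (3/5)t - 18/5
  (-104)·L_2(t) = -(104/45)t^2 - (208/45)t + 104/15
Adding term by term: -3t^2 + t - 2

P(t) = -3t^2 + t - 2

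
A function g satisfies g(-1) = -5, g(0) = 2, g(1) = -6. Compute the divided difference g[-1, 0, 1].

g[-1,0] = (2 - (-5)) / (0 - (-1)) = 7
g[0,1] = (-6 - 2) / (1 - 0) = -8
g[-1,0,1] = (-8 - 7) / (1 - (-1)) = -15/2

-15/2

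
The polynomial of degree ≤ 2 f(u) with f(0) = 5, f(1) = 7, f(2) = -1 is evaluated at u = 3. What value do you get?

Using Newton's divided-difference form:
f[0,1] = (7 - 5) / (1 - 0) = 2
f[1,2] = (-1 - 7) / (2 - 1) = -8
f[0,1,2] = (-8 - 2) / (2 - 0) = -5
f(3) = 5 + 2·(3) + (-5)·(3)·(2) = -19

-19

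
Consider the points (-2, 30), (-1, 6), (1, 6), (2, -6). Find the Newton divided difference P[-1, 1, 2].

P[-1,1] = (6 - 6) / (1 - (-1)) = 0
P[1,2] = (-6 - 6) / (2 - 1) = -12
P[-1,1,2] = (-12 - 0) / (2 - (-1)) = -4

-4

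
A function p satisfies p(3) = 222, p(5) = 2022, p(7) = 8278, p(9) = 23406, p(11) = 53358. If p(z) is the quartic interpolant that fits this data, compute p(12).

76173

Evaluate each Lagrange basis at z = 12:
L_0(12) = (7)·(5)·(3)·(1)/[(-2)·(-4)·(-6)·(-8)] = 35/128
L_1(12) = (9)·(5)·(3)·(1)/[(2)·(-2)·(-4)·(-6)] = -45/32
L_2(12) = (9)·(7)·(3)·(1)/[(4)·(2)·(-2)·(-4)] = 189/64
L_3(12) = (9)·(7)·(5)·(1)/[(6)·(4)·(2)·(-2)] = -105/32
L_4(12) = (9)·(7)·(5)·(3)/[(8)·(6)·(4)·(2)] = 315/128
Sum: 222·(35/128) + 2022·(-45/32) + 8278·(189/64) + 23406·(-105/32) + 53358·(315/128) = 76173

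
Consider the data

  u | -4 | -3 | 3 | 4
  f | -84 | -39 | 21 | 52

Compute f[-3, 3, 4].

3

f[-3,3] = (21 - (-39)) / (3 - (-3)) = 10
f[3,4] = (52 - 21) / (4 - 3) = 31
f[-3,3,4] = (31 - 10) / (4 - (-3)) = 3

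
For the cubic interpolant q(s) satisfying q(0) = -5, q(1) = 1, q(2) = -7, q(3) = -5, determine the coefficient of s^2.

-19

L_0(s) = (s - 1)(s - 2)(s - 3) / [-6] = -(1/6)s^3 + s^2 - (11/6)s + 1
L_1(s) = s(s - 2)(s - 3) / [2] = (1/2)s^3 - (5/2)s^2 + 3s
L_2(s) = s(s - 1)(s - 3) / [-2] = -(1/2)s^3 + 2s^2 - (3/2)s
L_3(s) = s(s - 1)(s - 2) / [6] = (1/6)s^3 - (1/2)s^2 + (1/3)s
q(s) = (-5)·L_0 + 1·L_1 + (-7)·L_2 + (-5)·L_3
Only the coefficient of s^2 is needed; take it from each L_i and combine:
(-5)·(1) + 1·(-5/2) + (-7)·(2) + (-5)·(-1/2) = -19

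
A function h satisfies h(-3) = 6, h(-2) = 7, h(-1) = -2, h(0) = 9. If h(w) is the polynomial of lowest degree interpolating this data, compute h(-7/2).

Using Newton's divided-difference form:
h[-3,-2] = (7 - 6) / (-2 - (-3)) = 1
h[-2,-1] = (-2 - 7) / (-1 - (-2)) = -9
h[-1,0] = (9 - (-2)) / (0 - (-1)) = 11
h[-3,-2,-1] = (-9 - 1) / (-1 - (-3)) = -5
h[-2,-1,0] = (11 - (-9)) / (0 - (-2)) = 10
h[-3,-2,-1,0] = (10 - (-5)) / (0 - (-3)) = 5
h(-7/2) = 6 + 1·(-1/2) + (-5)·(-1/2)·(-3/2) + 5·(-1/2)·(-3/2)·(-5/2) = -61/8

-61/8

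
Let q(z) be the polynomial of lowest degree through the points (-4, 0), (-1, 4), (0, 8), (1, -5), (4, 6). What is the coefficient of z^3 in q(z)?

7/20

Build the Lagrange basis polynomials:
L_0(z) = (z + 1)z(z - 1)(z - 4) / [480] = (1/480)z^4 - (1/120)z^3 - (1/480)z^2 + (1/120)z
L_1(z) = (z + 4)z(z - 1)(z - 4) / [-30] = -(1/30)z^4 + (1/30)z^3 + (8/15)z^2 - (8/15)z
L_2(z) = (z + 4)(z + 1)(z - 1)(z - 4) / [16] = (1/16)z^4 - (17/16)z^2 + 1
L_3(z) = (z + 4)(z + 1)z(z - 4) / [-30] = -(1/30)z^4 - (1/30)z^3 + (8/15)z^2 + (8/15)z
L_4(z) = (z + 4)(z + 1)z(z - 1) / [480] = (1/480)z^4 + (1/120)z^3 - (1/480)z^2 - (1/120)z
q(z) = 0·L_0 + 4·L_1 + 8·L_2 + (-5)·L_3 + 6·L_4
Only the coefficient of z^3 is needed; take it from each L_i and combine:
0·(-1/120) + 4·(1/30) + 8·(0) + (-5)·(-1/30) + 6·(1/120) = 7/20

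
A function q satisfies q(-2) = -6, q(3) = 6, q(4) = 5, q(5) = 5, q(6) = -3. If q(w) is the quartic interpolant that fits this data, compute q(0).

429/14

L_0(0) = (-3)·(-4)·(-5)·(-6)/[(-5)·(-6)·(-7)·(-8)] = 3/14
L_1(0) = (2)·(-4)·(-5)·(-6)/[(5)·(-1)·(-2)·(-3)] = 8
L_2(0) = (2)·(-3)·(-5)·(-6)/[(6)·(1)·(-1)·(-2)] = -15
L_3(0) = (2)·(-3)·(-4)·(-6)/[(7)·(2)·(1)·(-1)] = 72/7
L_4(0) = (2)·(-3)·(-4)·(-5)/[(8)·(3)·(2)·(1)] = -5/2
Sum: (-6)·(3/14) + 6·(8) + 5·(-15) + 5·(72/7) + (-3)·(-5/2) = 429/14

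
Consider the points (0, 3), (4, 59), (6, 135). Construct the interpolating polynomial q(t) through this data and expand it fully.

q(t) = 4t^2 - 2t + 3

Build the Lagrange basis polynomials:
L_0(t) = (t - 4)(t - 6) / [24] = (1/24)t^2 - (5/12)t + 1
L_1(t) = t(t - 6) / [-8] = -(1/8)t^2 + (3/4)t
L_2(t) = t(t - 4) / [12] = (1/12)t^2 - (1/3)t
q(t) = 3·L_0 + 59·L_1 + 135·L_2
  3·L_0(t) = (1/8)t^2 - (5/4)t + 3
  59·L_1(t) = -(59/8)t^2 + (177/4)t
  135·L_2(t) = (45/4)t^2 - 45t
Adding term by term: 4t^2 - 2t + 3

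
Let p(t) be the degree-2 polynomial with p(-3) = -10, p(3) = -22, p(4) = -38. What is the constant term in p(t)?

Build the Lagrange basis polynomials:
L_0(t) = (t - 3)(t - 4) / [42] = (1/42)t^2 - (1/6)t + 2/7
L_1(t) = (t + 3)(t - 4) / [-6] = -(1/6)t^2 + (1/6)t + 2
L_2(t) = (t + 3)(t - 3) / [7] = (1/7)t^2 - 9/7
p(t) = (-10)·L_0 + (-22)·L_1 + (-38)·L_2
Only the constant term is needed; take it from each L_i and combine:
(-10)·(2/7) + (-22)·(2) + (-38)·(-9/7) = 2

2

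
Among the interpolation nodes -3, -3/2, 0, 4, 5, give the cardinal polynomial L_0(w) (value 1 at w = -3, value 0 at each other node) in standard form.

L_0(w) = (w + 3/2)w(w - 4)(w - 5) / [(-3/2)·(-3)·(-7)·(-8)]
       = (w^4 - (15/2)w^3 + (13/2)w^2 + 30w) / (252)

L_0(w) = (1/252)w^4 - (5/168)w^3 + (13/504)w^2 + (5/42)w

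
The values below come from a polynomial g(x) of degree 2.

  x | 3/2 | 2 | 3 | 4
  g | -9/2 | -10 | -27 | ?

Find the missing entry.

-52

The 3 known values determine g uniquely (degree ≤ 2).
Evaluate each Lagrange basis at x = 4:
L_0(4) = (2)·(1)/[(-1/2)·(-3/2)] = 8/3
L_1(4) = (5/2)·(1)/[(1/2)·(-1)] = -5
L_2(4) = (5/2)·(2)/[(3/2)·(1)] = 10/3
Sum: (-9/2)·(8/3) + (-10)·(-5) + (-27)·(10/3) = -52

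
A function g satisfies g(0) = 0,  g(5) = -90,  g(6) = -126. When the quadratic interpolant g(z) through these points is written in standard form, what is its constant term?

L_0(z) = (z - 5)(z - 6) / [30] = (1/30)z^2 - (11/30)z + 1
L_1(z) = z(z - 6) / [-5] = -(1/5)z^2 + (6/5)z
L_2(z) = z(z - 5) / [6] = (1/6)z^2 - (5/6)z
g(z) = 0·L_0 + (-90)·L_1 + (-126)·L_2
Only the constant term is needed; take it from each L_i and combine:
0·(1) + (-90)·(0) + (-126)·(0) = 0

0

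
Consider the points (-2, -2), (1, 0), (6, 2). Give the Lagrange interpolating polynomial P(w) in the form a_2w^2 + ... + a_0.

Build the Lagrange basis polynomials:
L_0(w) = (w - 1)(w - 6) / [24] = (1/24)w^2 - (7/24)w + 1/4
L_1(w) = (w + 2)(w - 6) / [-15] = -(1/15)w^2 + (4/15)w + 4/5
L_2(w) = (w + 2)(w - 1) / [40] = (1/40)w^2 + (1/40)w - 1/20
P(w) = (-2)·L_0 + 0·L_1 + 2·L_2
  (-2)·L_0(w) = -(1/12)w^2 + (7/12)w - 1/2
  0·L_1(w) = 0
  2·L_2(w) = (1/20)w^2 + (1/20)w - 1/10
Adding term by term: -(1/30)w^2 + (19/30)w - 3/5

P(w) = -(1/30)w^2 + (19/30)w - 3/5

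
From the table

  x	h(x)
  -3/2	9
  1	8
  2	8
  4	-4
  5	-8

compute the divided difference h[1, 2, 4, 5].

2/3

h[1,2] = (8 - 8) / (2 - 1) = 0
h[2,4] = (-4 - 8) / (4 - 2) = -6
h[4,5] = (-8 - (-4)) / (5 - 4) = -4
h[1,2,4] = (-6 - 0) / (4 - 1) = -2
h[2,4,5] = (-4 - (-6)) / (5 - 2) = 2/3
h[1,2,4,5] = (2/3 - (-2)) / (5 - 1) = 2/3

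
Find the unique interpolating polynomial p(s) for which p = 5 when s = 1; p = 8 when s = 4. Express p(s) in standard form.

Build the Lagrange basis polynomials:
L_0(s) = (s - 4) / [-3] = -(1/3)s + 4/3
L_1(s) = (s - 1) / [3] = (1/3)s - 1/3
p(s) = 5·L_0 + 8·L_1
  5·L_0(s) = -(5/3)s + 20/3
  8·L_1(s) = (8/3)s - 8/3
Adding term by term: s + 4

p(s) = s + 4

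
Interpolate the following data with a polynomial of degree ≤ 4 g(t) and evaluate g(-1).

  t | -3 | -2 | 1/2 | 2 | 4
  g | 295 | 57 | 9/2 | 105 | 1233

3

Evaluate each Lagrange basis at t = -1:
L_0(-1) = (1)·(-3/2)·(-3)·(-5)/[(-1)·(-7/2)·(-5)·(-7)] = -9/49
L_1(-1) = (2)·(-3/2)·(-3)·(-5)/[(1)·(-5/2)·(-4)·(-6)] = 3/4
L_2(-1) = (2)·(1)·(-3)·(-5)/[(7/2)·(5/2)·(-3/2)·(-7/2)] = 32/49
L_3(-1) = (2)·(1)·(-3/2)·(-5)/[(5)·(4)·(3/2)·(-2)] = -1/4
L_4(-1) = (2)·(1)·(-3/2)·(-3)/[(7)·(6)·(7/2)·(2)] = 3/98
Sum: 295·(-9/49) + 57·(3/4) + 9/2·(32/49) + 105·(-1/4) + 1233·(3/98) = 3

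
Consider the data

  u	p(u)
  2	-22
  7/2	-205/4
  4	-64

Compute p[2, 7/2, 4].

p[2,7/2] = (-205/4 - (-22)) / (7/2 - 2) = -39/2
p[7/2,4] = (-64 - (-205/4)) / (4 - 7/2) = -51/2
p[2,7/2,4] = (-51/2 - (-39/2)) / (4 - 2) = -3

-3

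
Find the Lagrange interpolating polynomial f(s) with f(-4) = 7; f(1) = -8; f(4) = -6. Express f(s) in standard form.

f(s) = (11/24)s^2 - (13/8)s - 41/6

Build the Lagrange basis polynomials:
L_0(s) = (s - 1)(s - 4) / [40] = (1/40)s^2 - (1/8)s + 1/10
L_1(s) = (s + 4)(s - 4) / [-15] = -(1/15)s^2 + 16/15
L_2(s) = (s + 4)(s - 1) / [24] = (1/24)s^2 + (1/8)s - 1/6
f(s) = 7·L_0 + (-8)·L_1 + (-6)·L_2
  7·L_0(s) = (7/40)s^2 - (7/8)s + 7/10
  (-8)·L_1(s) = (8/15)s^2 - 128/15
  (-6)·L_2(s) = -(1/4)s^2 - (3/4)s + 1
Adding term by term: (11/24)s^2 - (13/8)s - 41/6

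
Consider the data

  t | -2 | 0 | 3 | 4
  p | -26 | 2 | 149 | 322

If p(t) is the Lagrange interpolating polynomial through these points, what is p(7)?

Evaluate each Lagrange basis at t = 7:
L_0(7) = (7)·(4)·(3)/[(-2)·(-5)·(-6)] = -7/5
L_1(7) = (9)·(4)·(3)/[(2)·(-3)·(-4)] = 9/2
L_2(7) = (9)·(7)·(3)/[(5)·(3)·(-1)] = -63/5
L_3(7) = (9)·(7)·(4)/[(6)·(4)·(1)] = 21/2
Sum: (-26)·(-7/5) + 2·(9/2) + 149·(-63/5) + 322·(21/2) = 1549

1549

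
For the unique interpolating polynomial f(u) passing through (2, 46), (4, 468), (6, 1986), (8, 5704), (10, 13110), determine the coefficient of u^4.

1

The leading coefficient equals the top divided difference f[2,4,6,8,10].
f[2,4] = (468 - 46) / (4 - 2) = 211
f[4,6] = (1986 - 468) / (6 - 4) = 759
f[6,8] = (5704 - 1986) / (8 - 6) = 1859
f[8,10] = (13110 - 5704) / (10 - 8) = 3703
f[2,4,6] = (759 - 211) / (6 - 2) = 137
f[4,6,8] = (1859 - 759) / (8 - 4) = 275
f[6,8,10] = (3703 - 1859) / (10 - 6) = 461
f[2,4,6,8] = (275 - 137) / (8 - 2) = 23
f[4,6,8,10] = (461 - 275) / (10 - 4) = 31
f[2,4,6,8,10] = (31 - 23) / (10 - 2) = 1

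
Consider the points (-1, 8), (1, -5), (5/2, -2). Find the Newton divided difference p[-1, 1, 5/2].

17/7

p[-1,1] = (-5 - 8) / (1 - (-1)) = -13/2
p[1,5/2] = (-2 - (-5)) / (5/2 - 1) = 2
p[-1,1,5/2] = (2 - (-13/2)) / (5/2 - (-1)) = 17/7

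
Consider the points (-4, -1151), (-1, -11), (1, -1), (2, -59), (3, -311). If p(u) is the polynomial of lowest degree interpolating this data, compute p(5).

-2429

L_0(5) = (6)·(4)·(3)·(2)/[(-3)·(-5)·(-6)·(-7)] = 8/35
L_1(5) = (9)·(4)·(3)·(2)/[(3)·(-2)·(-3)·(-4)] = -3
L_2(5) = (9)·(6)·(3)·(2)/[(5)·(2)·(-1)·(-2)] = 81/5
L_3(5) = (9)·(6)·(4)·(2)/[(6)·(3)·(1)·(-1)] = -24
L_4(5) = (9)·(6)·(4)·(3)/[(7)·(4)·(2)·(1)] = 81/7
Sum: (-1151)·(8/35) + (-11)·(-3) + (-1)·(81/5) + (-59)·(-24) + (-311)·(81/7) = -2429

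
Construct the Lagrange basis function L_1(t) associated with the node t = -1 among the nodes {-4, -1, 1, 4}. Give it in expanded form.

L_1(t) = (1/30)t^3 - (1/30)t^2 - (8/15)t + 8/15

L_1(t) = (t + 4)(t - 1)(t - 4) / [(3)·(-2)·(-5)]
       = (t^3 - t^2 - 16t + 16) / (30)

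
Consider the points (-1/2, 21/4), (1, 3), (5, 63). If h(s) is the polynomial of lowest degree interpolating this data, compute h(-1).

9

Evaluate each Lagrange basis at s = -1:
L_0(-1) = (-2)·(-6)/[(-3/2)·(-11/2)] = 16/11
L_1(-1) = (-1/2)·(-6)/[(3/2)·(-4)] = -1/2
L_2(-1) = (-1/2)·(-2)/[(11/2)·(4)] = 1/22
Sum: 21/4·(16/11) + 3·(-1/2) + 63·(1/22) = 9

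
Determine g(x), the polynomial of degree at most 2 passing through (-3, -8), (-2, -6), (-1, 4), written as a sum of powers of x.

Newton's divided differences:
g[-3,-2] = (-6 - (-8)) / (-2 - (-3)) = 2
g[-2,-1] = (4 - (-6)) / (-1 - (-2)) = 10
g[-3,-2,-1] = (10 - 2) / (-1 - (-3)) = 4
g(x) = -8 + 2·(x + 3) + 4·(x + 3)(x + 2)
Expanding: g(x) = 4x^2 + 22x + 22

g(x) = 4x^2 + 22x + 22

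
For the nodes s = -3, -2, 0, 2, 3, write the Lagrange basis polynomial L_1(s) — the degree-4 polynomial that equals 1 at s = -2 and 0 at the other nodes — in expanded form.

L_1(s) = (s + 3)s(s - 2)(s - 3) / [(1)·(-2)·(-4)·(-5)]
       = (s^4 - 2s^3 - 9s^2 + 18s) / (-40)

L_1(s) = -(1/40)s^4 + (1/20)s^3 + (9/40)s^2 - (9/20)s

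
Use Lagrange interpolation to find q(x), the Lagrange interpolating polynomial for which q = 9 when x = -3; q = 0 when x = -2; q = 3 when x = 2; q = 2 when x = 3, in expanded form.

Build the Lagrange basis polynomials:
L_0(x) = (x + 2)(x - 2)(x - 3) / [-30] = -(1/30)x^3 + (1/10)x^2 + (2/15)x - 2/5
L_1(x) = (x + 3)(x - 2)(x - 3) / [20] = (1/20)x^3 - (1/10)x^2 - (9/20)x + 9/10
L_2(x) = (x + 3)(x + 2)(x - 3) / [-20] = -(1/20)x^3 - (1/10)x^2 + (9/20)x + 9/10
L_3(x) = (x + 3)(x + 2)(x - 2) / [30] = (1/30)x^3 + (1/10)x^2 - (2/15)x - 2/5
q(x) = 9·L_0 + 0·L_1 + 3·L_2 + 2·L_3
  9·L_0(x) = -(3/10)x^3 + (9/10)x^2 + (6/5)x - 18/5
  0·L_1(x) = 0
  3·L_2(x) = -(3/20)x^3 - (3/10)x^2 + (27/20)x + 27/10
  2·L_3(x) = (1/15)x^3 + (1/5)x^2 - (4/15)x - 4/5
Adding term by term: -(23/60)x^3 + (4/5)x^2 + (137/60)x - 17/10

q(x) = -(23/60)x^3 + (4/5)x^2 + (137/60)x - 17/10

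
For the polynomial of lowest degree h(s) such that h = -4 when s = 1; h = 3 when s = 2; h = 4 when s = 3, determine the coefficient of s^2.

-3

L_0(s) = (s - 2)(s - 3) / [2] = (1/2)s^2 - (5/2)s + 3
L_1(s) = (s - 1)(s - 3) / [-1] = -s^2 + 4s - 3
L_2(s) = (s - 1)(s - 2) / [2] = (1/2)s^2 - (3/2)s + 1
h(s) = (-4)·L_0 + 3·L_1 + 4·L_2
Only the coefficient of s^2 is needed; take it from each L_i and combine:
(-4)·(1/2) + 3·(-1) + 4·(1/2) = -3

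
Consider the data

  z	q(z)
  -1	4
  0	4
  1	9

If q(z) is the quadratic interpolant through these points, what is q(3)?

34

Using Newton's divided-difference form:
q[-1,0] = (4 - 4) / (0 - (-1)) = 0
q[0,1] = (9 - 4) / (1 - 0) = 5
q[-1,0,1] = (5 - 0) / (1 - (-1)) = 5/2
q(3) = 4 + 0·(4) + (5/2)·(4)·(3) = 34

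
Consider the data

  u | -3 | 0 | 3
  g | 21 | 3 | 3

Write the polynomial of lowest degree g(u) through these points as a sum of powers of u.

g(u) = u^2 - 3u + 3

Newton's divided differences:
g[-3,0] = (3 - 21) / (0 - (-3)) = -6
g[0,3] = (3 - 3) / (3 - 0) = 0
g[-3,0,3] = (0 - (-6)) / (3 - (-3)) = 1
g(u) = 21 + (-6)·(u + 3) + 1·(u + 3)u
Expanding: g(u) = u^2 - 3u + 3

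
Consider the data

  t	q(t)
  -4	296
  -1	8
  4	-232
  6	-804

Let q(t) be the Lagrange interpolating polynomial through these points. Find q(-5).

L_0(-5) = (-4)·(-9)·(-11)/[(-3)·(-8)·(-10)] = 33/20
L_1(-5) = (-1)·(-9)·(-11)/[(3)·(-5)·(-7)] = -33/35
L_2(-5) = (-1)·(-4)·(-11)/[(8)·(5)·(-2)] = 11/20
L_3(-5) = (-1)·(-4)·(-9)/[(10)·(7)·(2)] = -9/35
Sum: 296·(33/20) + 8·(-33/35) + (-232)·(11/20) + (-804)·(-9/35) = 560

560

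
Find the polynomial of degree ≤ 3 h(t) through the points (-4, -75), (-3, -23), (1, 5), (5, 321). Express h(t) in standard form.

h(t) = 2t^3 + 3t^2 - t + 1

L_0(t) = (t + 3)(t - 1)(t - 5) / [-45] = -(1/45)t^3 + (1/15)t^2 + (13/45)t - 1/3
L_1(t) = (t + 4)(t - 1)(t - 5) / [32] = (1/32)t^3 - (1/16)t^2 - (19/32)t + 5/8
L_2(t) = (t + 4)(t + 3)(t - 5) / [-80] = -(1/80)t^3 - (1/40)t^2 + (23/80)t + 3/4
L_3(t) = (t + 4)(t + 3)(t - 1) / [288] = (1/288)t^3 + (1/48)t^2 + (5/288)t - 1/24
h(t) = (-75)·L_0 + (-23)·L_1 + 5·L_2 + 321·L_3
  (-75)·L_0(t) = (5/3)t^3 - 5t^2 - (65/3)t + 25
  (-23)·L_1(t) = -(23/32)t^3 + (23/16)t^2 + (437/32)t - 115/8
  5·L_2(t) = -(1/16)t^3 - (1/8)t^2 + (23/16)t + 15/4
  321·L_3(t) = (107/96)t^3 + (107/16)t^2 + (535/96)t - 107/8
Adding term by term: 2t^3 + 3t^2 - t + 1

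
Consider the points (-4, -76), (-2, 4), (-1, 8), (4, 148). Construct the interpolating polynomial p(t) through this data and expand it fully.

Build the Lagrange basis polynomials:
L_0(t) = (t + 2)(t + 1)(t - 4) / [-48] = -(1/48)t^3 + (1/48)t^2 + (5/24)t + 1/6
L_1(t) = (t + 4)(t + 1)(t - 4) / [12] = (1/12)t^3 + (1/12)t^2 - (4/3)t - 4/3
L_2(t) = (t + 4)(t + 2)(t - 4) / [-15] = -(1/15)t^3 - (2/15)t^2 + (16/15)t + 32/15
L_3(t) = (t + 4)(t + 2)(t + 1) / [240] = (1/240)t^3 + (7/240)t^2 + (7/120)t + 1/30
p(t) = (-76)·L_0 + 4·L_1 + 8·L_2 + 148·L_3
  (-76)·L_0(t) = (19/12)t^3 - (19/12)t^2 - (95/6)t - 38/3
  4·L_1(t) = (1/3)t^3 + (1/3)t^2 - (16/3)t - 16/3
  8·L_2(t) = -(8/15)t^3 - (16/15)t^2 + (128/15)t + 256/15
  148·L_3(t) = (37/60)t^3 + (259/60)t^2 + (259/30)t + 74/15
Adding term by term: 2t^3 + 2t^2 - 4t + 4

p(t) = 2t^3 + 2t^2 - 4t + 4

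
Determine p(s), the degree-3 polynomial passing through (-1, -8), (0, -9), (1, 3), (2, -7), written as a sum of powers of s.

Build the Lagrange basis polynomials:
L_0(s) = s(s - 1)(s - 2) / [-6] = -(1/6)s^3 + (1/2)s^2 - (1/3)s
L_1(s) = (s + 1)(s - 1)(s - 2) / [2] = (1/2)s^3 - s^2 - (1/2)s + 1
L_2(s) = (s + 1)s(s - 2) / [-2] = -(1/2)s^3 + (1/2)s^2 + s
L_3(s) = (s + 1)s(s - 1) / [6] = (1/6)s^3 - (1/6)s
p(s) = (-8)·L_0 + (-9)·L_1 + 3·L_2 + (-7)·L_3
  (-8)·L_0(s) = (4/3)s^3 - 4s^2 + (8/3)s
  (-9)·L_1(s) = -(9/2)s^3 + 9s^2 + (9/2)s - 9
  3·L_2(s) = -(3/2)s^3 + (3/2)s^2 + 3s
  (-7)·L_3(s) = -(7/6)s^3 + (7/6)s
Adding term by term: -(35/6)s^3 + (13/2)s^2 + (34/3)s - 9

p(s) = -(35/6)s^3 + (13/2)s^2 + (34/3)s - 9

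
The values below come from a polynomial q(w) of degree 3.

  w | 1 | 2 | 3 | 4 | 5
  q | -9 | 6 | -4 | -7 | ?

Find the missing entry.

29

The 4 known values determine q uniquely (degree ≤ 3).
Evaluate each Lagrange basis at w = 5:
L_0(5) = (3)·(2)·(1)/[(-1)·(-2)·(-3)] = -1
L_1(5) = (4)·(2)·(1)/[(1)·(-1)·(-2)] = 4
L_2(5) = (4)·(3)·(1)/[(2)·(1)·(-1)] = -6
L_3(5) = (4)·(3)·(2)/[(3)·(2)·(1)] = 4
Sum: (-9)·(-1) + 6·(4) + (-4)·(-6) + (-7)·(4) = 29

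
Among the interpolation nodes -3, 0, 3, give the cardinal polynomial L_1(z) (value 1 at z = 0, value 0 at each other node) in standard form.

L_1(z) = (z + 3)(z - 3) / [(3)·(-3)]
       = (z^2 - 9) / (-9)

L_1(z) = -(1/9)z^2 + 1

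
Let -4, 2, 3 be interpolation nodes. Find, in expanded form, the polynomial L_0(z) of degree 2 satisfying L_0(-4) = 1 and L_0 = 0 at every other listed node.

L_0(z) = (z - 2)(z - 3) / [(-6)·(-7)]
       = (z^2 - 5z + 6) / (42)

L_0(z) = (1/42)z^2 - (5/42)z + 1/7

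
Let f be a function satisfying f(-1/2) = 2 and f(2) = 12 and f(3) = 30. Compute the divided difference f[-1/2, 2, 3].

4

f[-1/2,2] = (12 - 2) / (2 - (-1/2)) = 4
f[2,3] = (30 - 12) / (3 - 2) = 18
f[-1/2,2,3] = (18 - 4) / (3 - (-1/2)) = 4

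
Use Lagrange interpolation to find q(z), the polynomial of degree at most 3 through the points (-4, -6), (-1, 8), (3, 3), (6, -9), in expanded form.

L_0(z) = (z + 1)(z - 3)(z - 6) / [-210] = -(1/210)z^3 + (4/105)z^2 - (3/70)z - 3/35
L_1(z) = (z + 4)(z - 3)(z - 6) / [84] = (1/84)z^3 - (5/84)z^2 - (3/14)z + 6/7
L_2(z) = (z + 4)(z + 1)(z - 6) / [-84] = -(1/84)z^3 + (1/84)z^2 + (13/42)z + 2/7
L_3(z) = (z + 4)(z + 1)(z - 3) / [210] = (1/210)z^3 + (1/105)z^2 - (11/210)z - 2/35
q(z) = (-6)·L_0 + 8·L_1 + 3·L_2 + (-9)·L_3
  (-6)·L_0(z) = (1/35)z^3 - (8/35)z^2 + (9/35)z + 18/35
  8·L_1(z) = (2/21)z^3 - (10/21)z^2 - (12/7)z + 48/7
  3·L_2(z) = -(1/28)z^3 + (1/28)z^2 + (13/14)z + 6/7
  (-9)·L_3(z) = -(3/70)z^3 - (3/35)z^2 + (33/70)z + 18/35
Adding term by term: (19/420)z^3 - (317/420)z^2 - (2/35)z + 306/35

q(z) = (19/420)z^3 - (317/420)z^2 - (2/35)z + 306/35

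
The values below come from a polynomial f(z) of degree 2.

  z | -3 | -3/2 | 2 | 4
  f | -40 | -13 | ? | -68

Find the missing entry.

The 3 known values determine f uniquely (degree ≤ 2).
L_0(2) = (7/2)·(-2)/[(-3/2)·(-7)] = -2/3
L_1(2) = (5)·(-2)/[(3/2)·(-11/2)] = 40/33
L_2(2) = (5)·(7/2)/[(7)·(11/2)] = 5/11
Sum: (-40)·(-2/3) + (-13)·(40/33) + (-68)·(5/11) = -20

-20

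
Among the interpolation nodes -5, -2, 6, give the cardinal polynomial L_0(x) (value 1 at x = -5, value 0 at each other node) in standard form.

L_0(x) = (x + 2)(x - 6) / [(-3)·(-11)]
       = (x^2 - 4x - 12) / (33)

L_0(x) = (1/33)x^2 - (4/33)x - 4/11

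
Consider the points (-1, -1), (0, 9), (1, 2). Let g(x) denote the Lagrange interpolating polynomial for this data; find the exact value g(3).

Evaluate each Lagrange basis at x = 3:
L_0(3) = (3)·(2)/[(-1)·(-2)] = 3
L_1(3) = (4)·(2)/[(1)·(-1)] = -8
L_2(3) = (4)·(3)/[(2)·(1)] = 6
Sum: (-1)·(3) + 9·(-8) + 2·(6) = -63

-63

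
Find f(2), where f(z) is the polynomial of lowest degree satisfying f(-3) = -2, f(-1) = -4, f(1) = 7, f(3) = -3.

Evaluate each Lagrange basis at z = 2:
L_0(2) = (3)·(1)·(-1)/[(-2)·(-4)·(-6)] = 1/16
L_1(2) = (5)·(1)·(-1)/[(2)·(-2)·(-4)] = -5/16
L_2(2) = (5)·(3)·(-1)/[(4)·(2)·(-2)] = 15/16
L_3(2) = (5)·(3)·(1)/[(6)·(4)·(2)] = 5/16
Sum: (-2)·(1/16) + (-4)·(-5/16) + 7·(15/16) + (-3)·(5/16) = 27/4

27/4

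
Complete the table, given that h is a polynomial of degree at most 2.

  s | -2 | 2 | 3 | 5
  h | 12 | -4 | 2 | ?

The 3 known values determine h uniquely (degree ≤ 2).
Evaluate each Lagrange basis at s = 5:
L_0(5) = (3)·(2)/[(-4)·(-5)] = 3/10
L_1(5) = (7)·(2)/[(4)·(-1)] = -7/2
L_2(5) = (7)·(3)/[(5)·(1)] = 21/5
Sum: 12·(3/10) + (-4)·(-7/2) + 2·(21/5) = 26

26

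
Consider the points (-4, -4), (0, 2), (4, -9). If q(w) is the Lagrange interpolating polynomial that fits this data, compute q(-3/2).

L_0(-3/2) = (-3/2)·(-11/2)/[(-4)·(-8)] = 33/128
L_1(-3/2) = (5/2)·(-11/2)/[(4)·(-4)] = 55/64
L_2(-3/2) = (5/2)·(-3/2)/[(8)·(4)] = -15/128
Sum: (-4)·(33/128) + 2·(55/64) + (-9)·(-15/128) = 223/128

223/128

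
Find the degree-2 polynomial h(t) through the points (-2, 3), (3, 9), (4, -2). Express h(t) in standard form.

L_0(t) = (t - 3)(t - 4) / [30] = (1/30)t^2 - (7/30)t + 2/5
L_1(t) = (t + 2)(t - 4) / [-5] = -(1/5)t^2 + (2/5)t + 8/5
L_2(t) = (t + 2)(t - 3) / [6] = (1/6)t^2 - (1/6)t - 1
h(t) = 3·L_0 + 9·L_1 + (-2)·L_2
  3·L_0(t) = (1/10)t^2 - (7/10)t + 6/5
  9·L_1(t) = -(9/5)t^2 + (18/5)t + 72/5
  (-2)·L_2(t) = -(1/3)t^2 + (1/3)t + 2
Adding term by term: -(61/30)t^2 + (97/30)t + 88/5

h(t) = -(61/30)t^2 + (97/30)t + 88/5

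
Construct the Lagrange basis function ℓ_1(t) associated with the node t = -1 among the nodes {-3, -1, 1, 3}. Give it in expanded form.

ℓ_1(t) = (t + 3)(t - 1)(t - 3) / [(2)·(-2)·(-4)]
       = (t^3 - t^2 - 9t + 9) / (16)

ℓ_1(t) = (1/16)t^3 - (1/16)t^2 - (9/16)t + 9/16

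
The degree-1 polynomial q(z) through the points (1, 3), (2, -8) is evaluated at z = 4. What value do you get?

-30

L_0(4) = (2)/[(-1)] = -2
L_1(4) = (3)/[(1)] = 3
Sum: 3·(-2) + (-8)·(3) = -30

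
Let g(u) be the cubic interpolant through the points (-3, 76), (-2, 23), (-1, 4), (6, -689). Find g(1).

-4

Using Newton's divided-difference form:
g[-3,-2] = (23 - 76) / (-2 - (-3)) = -53
g[-2,-1] = (4 - 23) / (-1 - (-2)) = -19
g[-1,6] = (-689 - 4) / (6 - (-1)) = -99
g[-3,-2,-1] = (-19 - (-53)) / (-1 - (-3)) = 17
g[-2,-1,6] = (-99 - (-19)) / (6 - (-2)) = -10
g[-3,-2,-1,6] = (-10 - 17) / (6 - (-3)) = -3
g(1) = 76 + (-53)·(4) + 17·(4)·(3) + (-3)·(4)·(3)·(2) = -4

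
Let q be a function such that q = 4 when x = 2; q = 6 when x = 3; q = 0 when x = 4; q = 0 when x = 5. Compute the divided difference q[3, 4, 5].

3

q[3,4] = (0 - 6) / (4 - 3) = -6
q[4,5] = (0 - 0) / (5 - 4) = 0
q[3,4,5] = (0 - (-6)) / (5 - 3) = 3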